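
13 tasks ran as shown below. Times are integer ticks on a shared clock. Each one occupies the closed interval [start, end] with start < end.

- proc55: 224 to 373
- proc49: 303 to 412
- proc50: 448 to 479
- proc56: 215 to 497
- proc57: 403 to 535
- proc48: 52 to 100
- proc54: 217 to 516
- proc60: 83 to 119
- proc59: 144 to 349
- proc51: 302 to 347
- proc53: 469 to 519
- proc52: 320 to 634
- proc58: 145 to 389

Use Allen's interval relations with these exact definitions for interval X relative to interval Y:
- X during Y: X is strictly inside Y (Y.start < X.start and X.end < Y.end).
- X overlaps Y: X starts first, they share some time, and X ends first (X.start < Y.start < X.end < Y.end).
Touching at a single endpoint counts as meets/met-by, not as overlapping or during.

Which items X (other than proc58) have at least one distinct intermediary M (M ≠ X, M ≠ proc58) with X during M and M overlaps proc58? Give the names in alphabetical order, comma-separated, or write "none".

proc51

Target proc58 = [145, 389].
Intermediaries M with M overlaps proc58: proc59.
Via proc59 — items with X during proc59: proc51.
Union: proc51.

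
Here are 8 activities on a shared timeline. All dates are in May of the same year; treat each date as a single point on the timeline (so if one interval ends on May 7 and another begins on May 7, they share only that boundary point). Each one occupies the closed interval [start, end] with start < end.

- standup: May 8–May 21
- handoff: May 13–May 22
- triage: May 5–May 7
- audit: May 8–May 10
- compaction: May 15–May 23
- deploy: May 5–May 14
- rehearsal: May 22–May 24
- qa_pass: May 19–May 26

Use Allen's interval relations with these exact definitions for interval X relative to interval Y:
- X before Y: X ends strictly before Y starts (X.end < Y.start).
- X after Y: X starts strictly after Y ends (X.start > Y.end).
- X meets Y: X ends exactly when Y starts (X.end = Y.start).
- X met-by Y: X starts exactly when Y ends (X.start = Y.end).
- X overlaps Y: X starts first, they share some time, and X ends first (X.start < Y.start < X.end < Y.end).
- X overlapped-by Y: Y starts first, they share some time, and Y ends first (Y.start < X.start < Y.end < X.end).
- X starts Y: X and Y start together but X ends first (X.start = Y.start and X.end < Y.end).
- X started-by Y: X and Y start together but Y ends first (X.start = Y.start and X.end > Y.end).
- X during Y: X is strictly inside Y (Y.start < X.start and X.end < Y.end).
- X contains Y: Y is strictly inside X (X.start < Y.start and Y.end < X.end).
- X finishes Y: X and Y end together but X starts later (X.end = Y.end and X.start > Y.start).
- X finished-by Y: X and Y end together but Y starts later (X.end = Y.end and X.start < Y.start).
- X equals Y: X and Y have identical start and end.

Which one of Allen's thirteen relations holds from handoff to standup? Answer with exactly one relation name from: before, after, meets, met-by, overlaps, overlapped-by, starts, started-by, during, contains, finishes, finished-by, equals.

handoff = [May 13, May 22]; standup = [May 8, May 21].
Compare endpoints: handoff.start > standup.start, handoff.start < standup.end, handoff.end > standup.start, handoff.end > standup.end.
That pattern is 'overlapped-by'.

overlapped-by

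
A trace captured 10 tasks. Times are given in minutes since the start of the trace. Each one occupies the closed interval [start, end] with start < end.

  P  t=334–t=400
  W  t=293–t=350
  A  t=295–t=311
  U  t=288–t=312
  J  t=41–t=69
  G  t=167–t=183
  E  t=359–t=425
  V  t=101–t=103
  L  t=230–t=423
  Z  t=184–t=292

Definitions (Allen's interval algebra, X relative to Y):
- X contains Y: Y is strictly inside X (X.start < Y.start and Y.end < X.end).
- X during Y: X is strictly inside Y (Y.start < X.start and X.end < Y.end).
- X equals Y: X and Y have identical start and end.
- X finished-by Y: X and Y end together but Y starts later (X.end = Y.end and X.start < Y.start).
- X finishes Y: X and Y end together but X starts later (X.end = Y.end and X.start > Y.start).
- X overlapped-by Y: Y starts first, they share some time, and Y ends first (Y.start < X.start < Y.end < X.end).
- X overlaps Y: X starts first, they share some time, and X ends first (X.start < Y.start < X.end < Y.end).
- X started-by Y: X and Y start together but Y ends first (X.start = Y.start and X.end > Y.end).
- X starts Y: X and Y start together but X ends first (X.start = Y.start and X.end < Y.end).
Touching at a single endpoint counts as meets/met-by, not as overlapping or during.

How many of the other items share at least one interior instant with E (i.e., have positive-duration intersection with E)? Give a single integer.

2

Target E = [t=359, t=425].
A [t=295, t=311] → before → no.
G [t=167, t=183] → before → no.
J [t=41, t=69] → before → no.
L [t=230, t=423] → overlaps → counts.
P [t=334, t=400] → overlaps → counts.
U [t=288, t=312] → before → no.
V [t=101, t=103] → before → no.
W [t=293, t=350] → before → no.
Z [t=184, t=292] → before → no.
Total: 2.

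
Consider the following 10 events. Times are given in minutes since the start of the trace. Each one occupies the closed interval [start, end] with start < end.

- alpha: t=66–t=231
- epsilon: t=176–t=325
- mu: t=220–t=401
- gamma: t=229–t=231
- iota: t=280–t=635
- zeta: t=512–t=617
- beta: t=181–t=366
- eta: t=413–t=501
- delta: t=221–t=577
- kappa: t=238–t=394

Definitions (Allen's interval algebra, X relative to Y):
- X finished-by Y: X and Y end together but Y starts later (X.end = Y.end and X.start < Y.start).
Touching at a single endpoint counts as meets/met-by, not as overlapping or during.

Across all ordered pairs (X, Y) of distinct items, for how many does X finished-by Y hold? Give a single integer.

1

Checking all 90 ordered pairs for relation 'finished-by'; matching pairs in alphabetical order:
(alpha, gamma): alpha finished-by gamma ✓
Count: 1.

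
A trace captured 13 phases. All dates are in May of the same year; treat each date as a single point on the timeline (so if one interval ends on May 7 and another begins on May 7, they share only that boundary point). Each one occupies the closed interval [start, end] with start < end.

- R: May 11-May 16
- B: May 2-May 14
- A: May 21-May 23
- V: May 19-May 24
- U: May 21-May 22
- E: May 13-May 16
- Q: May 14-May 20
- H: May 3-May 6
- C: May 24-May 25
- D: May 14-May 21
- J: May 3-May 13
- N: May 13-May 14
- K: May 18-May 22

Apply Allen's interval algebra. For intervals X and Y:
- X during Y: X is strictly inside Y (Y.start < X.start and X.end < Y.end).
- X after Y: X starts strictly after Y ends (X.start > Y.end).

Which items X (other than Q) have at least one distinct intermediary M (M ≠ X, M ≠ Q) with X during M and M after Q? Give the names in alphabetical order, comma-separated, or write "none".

none

Target Q = [May 14, May 20].
Intermediaries M with M after Q: A, C, U.
Via A — items with X during A: none.
Via C — items with X during C: none.
Via U — items with X during U: none.
Union: none.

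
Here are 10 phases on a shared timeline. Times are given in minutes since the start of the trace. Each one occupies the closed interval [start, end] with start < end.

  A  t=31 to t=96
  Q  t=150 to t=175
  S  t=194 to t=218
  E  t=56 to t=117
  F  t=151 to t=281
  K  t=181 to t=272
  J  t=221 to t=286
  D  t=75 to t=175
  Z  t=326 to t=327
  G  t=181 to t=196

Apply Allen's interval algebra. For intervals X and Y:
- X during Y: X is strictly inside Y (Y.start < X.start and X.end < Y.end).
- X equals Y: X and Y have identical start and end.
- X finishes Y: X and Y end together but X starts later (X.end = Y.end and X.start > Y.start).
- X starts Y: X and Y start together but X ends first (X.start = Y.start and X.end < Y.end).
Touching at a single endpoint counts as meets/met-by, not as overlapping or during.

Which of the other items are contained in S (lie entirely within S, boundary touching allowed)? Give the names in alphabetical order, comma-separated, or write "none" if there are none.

none

Target S = [t=194, t=218].
A [t=31, t=96] → before → no.
D [t=75, t=175] → before → no.
E [t=56, t=117] → before → no.
F [t=151, t=281] → contains → no.
G [t=181, t=196] → overlaps → no.
J [t=221, t=286] → after → no.
K [t=181, t=272] → contains → no.
Q [t=150, t=175] → before → no.
Z [t=326, t=327] → after → no.
Result: none.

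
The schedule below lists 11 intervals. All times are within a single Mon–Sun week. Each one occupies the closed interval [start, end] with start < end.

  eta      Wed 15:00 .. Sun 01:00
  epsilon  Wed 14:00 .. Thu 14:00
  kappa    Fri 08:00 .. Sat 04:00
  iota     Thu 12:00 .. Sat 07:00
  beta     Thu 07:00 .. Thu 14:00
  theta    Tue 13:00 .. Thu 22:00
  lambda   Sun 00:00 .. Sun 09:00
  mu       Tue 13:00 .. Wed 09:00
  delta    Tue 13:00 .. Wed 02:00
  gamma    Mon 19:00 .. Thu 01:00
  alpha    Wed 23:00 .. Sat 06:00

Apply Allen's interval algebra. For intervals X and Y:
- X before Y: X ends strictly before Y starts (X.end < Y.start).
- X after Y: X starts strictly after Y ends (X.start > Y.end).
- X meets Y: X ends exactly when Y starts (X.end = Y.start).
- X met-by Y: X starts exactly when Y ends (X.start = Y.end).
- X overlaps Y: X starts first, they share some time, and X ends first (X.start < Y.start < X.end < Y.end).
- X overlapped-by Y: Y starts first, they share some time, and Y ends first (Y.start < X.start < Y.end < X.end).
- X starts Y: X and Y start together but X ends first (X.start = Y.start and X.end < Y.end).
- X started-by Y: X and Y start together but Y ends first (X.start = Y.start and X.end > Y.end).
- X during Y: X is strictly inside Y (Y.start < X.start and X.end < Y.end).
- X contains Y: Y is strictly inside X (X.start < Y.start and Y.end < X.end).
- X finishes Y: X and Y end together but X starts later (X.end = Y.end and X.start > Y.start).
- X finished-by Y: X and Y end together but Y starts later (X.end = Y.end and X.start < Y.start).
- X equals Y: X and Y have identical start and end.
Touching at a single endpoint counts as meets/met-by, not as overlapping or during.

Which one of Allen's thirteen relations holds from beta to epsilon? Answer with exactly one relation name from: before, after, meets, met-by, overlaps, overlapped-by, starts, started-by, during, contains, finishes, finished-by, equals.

finishes

beta = [Thu 07:00, Thu 14:00]; epsilon = [Wed 14:00, Thu 14:00].
Compare endpoints: beta.start > epsilon.start, beta.start < epsilon.end, beta.end > epsilon.start, beta.end = epsilon.end.
That pattern is 'finishes'.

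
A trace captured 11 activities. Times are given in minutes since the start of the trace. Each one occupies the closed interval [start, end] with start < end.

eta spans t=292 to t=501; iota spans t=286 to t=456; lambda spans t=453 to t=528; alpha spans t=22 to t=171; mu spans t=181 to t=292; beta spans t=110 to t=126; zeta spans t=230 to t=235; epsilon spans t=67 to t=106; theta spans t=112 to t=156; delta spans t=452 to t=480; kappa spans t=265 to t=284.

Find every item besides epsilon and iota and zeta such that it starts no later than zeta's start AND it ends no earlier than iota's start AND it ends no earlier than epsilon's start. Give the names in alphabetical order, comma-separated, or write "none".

Conditions: its start is no later than zeta's start (X.start <= t=230) AND its end is no earlier than iota's start (X.end >= t=286) AND its end is no earlier than epsilon's start (X.end >= t=67).
alpha: start t=22 <= t=230? ✓; end t=171 >= t=286? ✗; end t=171 >= t=67? ✓ → no.
beta: start t=110 <= t=230? ✓; end t=126 >= t=286? ✗; end t=126 >= t=67? ✓ → no.
delta: start t=452 <= t=230? ✗; end t=480 >= t=286? ✓; end t=480 >= t=67? ✓ → no.
eta: start t=292 <= t=230? ✗; end t=501 >= t=286? ✓; end t=501 >= t=67? ✓ → no.
kappa: start t=265 <= t=230? ✗; end t=284 >= t=286? ✗; end t=284 >= t=67? ✓ → no.
lambda: start t=453 <= t=230? ✗; end t=528 >= t=286? ✓; end t=528 >= t=67? ✓ → no.
mu: start t=181 <= t=230? ✓; end t=292 >= t=286? ✓; end t=292 >= t=67? ✓ → yes.
theta: start t=112 <= t=230? ✓; end t=156 >= t=286? ✗; end t=156 >= t=67? ✓ → no.
Result: mu.

mu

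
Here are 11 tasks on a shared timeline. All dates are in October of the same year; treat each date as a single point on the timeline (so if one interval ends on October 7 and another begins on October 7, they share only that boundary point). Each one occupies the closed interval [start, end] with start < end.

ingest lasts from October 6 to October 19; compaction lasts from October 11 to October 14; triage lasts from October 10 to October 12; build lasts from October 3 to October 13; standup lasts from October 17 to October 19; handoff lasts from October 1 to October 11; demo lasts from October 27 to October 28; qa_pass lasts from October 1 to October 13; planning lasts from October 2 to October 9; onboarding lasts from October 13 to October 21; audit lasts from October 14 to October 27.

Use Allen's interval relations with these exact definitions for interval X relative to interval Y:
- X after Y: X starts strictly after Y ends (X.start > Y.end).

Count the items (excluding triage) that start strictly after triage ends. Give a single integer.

4

Target triage = [October 10, October 12].
audit [October 14, October 27] → after → counts.
build [October 3, October 13] → contains → no.
compaction [October 11, October 14] → overlapped-by → no.
demo [October 27, October 28] → after → counts.
handoff [October 1, October 11] → overlaps → no.
ingest [October 6, October 19] → contains → no.
onboarding [October 13, October 21] → after → counts.
planning [October 2, October 9] → before → no.
qa_pass [October 1, October 13] → contains → no.
standup [October 17, October 19] → after → counts.
Total: 4.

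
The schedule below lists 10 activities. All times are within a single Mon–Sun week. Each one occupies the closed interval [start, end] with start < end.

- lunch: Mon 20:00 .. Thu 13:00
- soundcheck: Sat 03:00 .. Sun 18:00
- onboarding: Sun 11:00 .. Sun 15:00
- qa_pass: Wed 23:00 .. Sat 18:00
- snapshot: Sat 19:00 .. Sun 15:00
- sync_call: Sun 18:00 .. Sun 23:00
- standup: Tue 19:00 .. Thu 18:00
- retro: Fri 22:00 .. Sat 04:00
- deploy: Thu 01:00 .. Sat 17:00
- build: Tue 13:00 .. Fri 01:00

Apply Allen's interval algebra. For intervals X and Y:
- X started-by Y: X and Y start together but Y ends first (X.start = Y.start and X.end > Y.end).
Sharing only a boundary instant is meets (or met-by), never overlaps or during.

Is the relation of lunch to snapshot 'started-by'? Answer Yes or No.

lunch = [Mon 20:00, Thu 13:00], snapshot = [Sat 19:00, Sun 15:00].
Actual relation of lunch to snapshot: before.
Asked whether 'started-by' holds → No.

No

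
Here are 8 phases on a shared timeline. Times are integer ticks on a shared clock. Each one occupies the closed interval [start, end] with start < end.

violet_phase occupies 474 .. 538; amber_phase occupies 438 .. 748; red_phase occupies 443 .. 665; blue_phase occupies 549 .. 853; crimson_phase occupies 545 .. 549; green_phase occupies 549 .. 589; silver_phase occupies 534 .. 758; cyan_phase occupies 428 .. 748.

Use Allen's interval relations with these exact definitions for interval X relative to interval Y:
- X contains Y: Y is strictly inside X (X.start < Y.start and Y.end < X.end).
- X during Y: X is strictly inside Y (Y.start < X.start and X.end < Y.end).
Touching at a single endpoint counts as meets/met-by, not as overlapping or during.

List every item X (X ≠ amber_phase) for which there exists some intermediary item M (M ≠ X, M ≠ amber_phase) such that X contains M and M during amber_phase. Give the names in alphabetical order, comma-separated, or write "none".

Target amber_phase = [438, 748].
Intermediaries M with M during amber_phase: crimson_phase, green_phase, red_phase, violet_phase.
Via crimson_phase — items with X contains crimson_phase: cyan_phase, red_phase, silver_phase.
Via green_phase — items with X contains green_phase: cyan_phase, red_phase, silver_phase.
Via red_phase — items with X contains red_phase: cyan_phase.
Via violet_phase — items with X contains violet_phase: cyan_phase, red_phase.
Union: cyan_phase, red_phase, silver_phase.

cyan_phase, red_phase, silver_phase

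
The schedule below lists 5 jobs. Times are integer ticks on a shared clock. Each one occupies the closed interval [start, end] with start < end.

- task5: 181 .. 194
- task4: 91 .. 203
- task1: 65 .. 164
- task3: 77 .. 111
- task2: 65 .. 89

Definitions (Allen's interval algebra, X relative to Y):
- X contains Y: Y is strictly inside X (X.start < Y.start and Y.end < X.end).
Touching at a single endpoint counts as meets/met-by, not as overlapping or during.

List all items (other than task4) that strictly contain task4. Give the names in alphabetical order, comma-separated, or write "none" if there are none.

Target task4 = [91, 203].
task1 [65, 164] → overlaps → no.
task2 [65, 89] → before → no.
task3 [77, 111] → overlaps → no.
task5 [181, 194] → during → no.
Result: none.

none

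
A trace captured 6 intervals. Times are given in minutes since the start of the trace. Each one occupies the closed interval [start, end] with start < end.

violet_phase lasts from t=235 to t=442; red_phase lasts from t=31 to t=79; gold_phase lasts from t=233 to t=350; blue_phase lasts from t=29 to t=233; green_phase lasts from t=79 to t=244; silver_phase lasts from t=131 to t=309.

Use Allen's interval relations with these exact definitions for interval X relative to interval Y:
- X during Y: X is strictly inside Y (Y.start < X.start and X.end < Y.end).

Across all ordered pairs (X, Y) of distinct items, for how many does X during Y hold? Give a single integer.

1

Checking all 30 ordered pairs for relation 'during'; matching pairs in alphabetical order:
(red_phase, blue_phase): red_phase during blue_phase ✓
Count: 1.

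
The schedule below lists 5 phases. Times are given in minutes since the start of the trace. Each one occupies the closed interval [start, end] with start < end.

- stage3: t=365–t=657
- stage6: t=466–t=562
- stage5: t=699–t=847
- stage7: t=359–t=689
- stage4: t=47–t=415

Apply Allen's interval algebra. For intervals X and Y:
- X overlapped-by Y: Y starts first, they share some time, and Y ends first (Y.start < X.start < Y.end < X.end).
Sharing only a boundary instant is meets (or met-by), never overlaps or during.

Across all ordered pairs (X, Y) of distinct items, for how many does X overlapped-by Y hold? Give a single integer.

2

Checking all 20 ordered pairs for relation 'overlapped-by'; matching pairs in alphabetical order:
(stage3, stage4): stage3 overlapped-by stage4 ✓
(stage7, stage4): stage7 overlapped-by stage4 ✓
Count: 2.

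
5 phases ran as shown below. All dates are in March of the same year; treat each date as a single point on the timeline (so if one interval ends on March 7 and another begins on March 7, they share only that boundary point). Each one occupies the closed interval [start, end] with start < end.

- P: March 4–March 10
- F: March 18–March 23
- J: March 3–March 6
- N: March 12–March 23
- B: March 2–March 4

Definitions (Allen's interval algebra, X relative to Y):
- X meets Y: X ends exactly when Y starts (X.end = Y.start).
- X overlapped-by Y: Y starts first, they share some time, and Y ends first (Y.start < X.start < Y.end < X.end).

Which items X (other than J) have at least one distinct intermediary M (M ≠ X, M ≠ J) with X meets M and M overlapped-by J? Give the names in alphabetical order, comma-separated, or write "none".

B

Target J = [March 3, March 6].
Intermediaries M with M overlapped-by J: P.
Via P — items with X meets P: B.
Union: B.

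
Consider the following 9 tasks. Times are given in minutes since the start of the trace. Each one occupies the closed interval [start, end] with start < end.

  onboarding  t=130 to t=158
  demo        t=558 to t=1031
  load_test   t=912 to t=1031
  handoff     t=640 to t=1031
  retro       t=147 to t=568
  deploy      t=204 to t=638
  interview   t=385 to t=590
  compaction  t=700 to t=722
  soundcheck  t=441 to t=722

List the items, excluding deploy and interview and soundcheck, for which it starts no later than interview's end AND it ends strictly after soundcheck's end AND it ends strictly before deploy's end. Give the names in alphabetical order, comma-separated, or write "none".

none

Conditions: its start is no later than interview's end (X.start <= t=590) AND its end is strictly after soundcheck's end (X.end > t=722) AND its end is strictly before deploy's end (X.end < t=638).
compaction: start t=700 <= t=590? ✗; end t=722 > t=722? ✗; end t=722 < t=638? ✗ → no.
demo: start t=558 <= t=590? ✓; end t=1031 > t=722? ✓; end t=1031 < t=638? ✗ → no.
handoff: start t=640 <= t=590? ✗; end t=1031 > t=722? ✓; end t=1031 < t=638? ✗ → no.
load_test: start t=912 <= t=590? ✗; end t=1031 > t=722? ✓; end t=1031 < t=638? ✗ → no.
onboarding: start t=130 <= t=590? ✓; end t=158 > t=722? ✗; end t=158 < t=638? ✓ → no.
retro: start t=147 <= t=590? ✓; end t=568 > t=722? ✗; end t=568 < t=638? ✓ → no.
Result: none.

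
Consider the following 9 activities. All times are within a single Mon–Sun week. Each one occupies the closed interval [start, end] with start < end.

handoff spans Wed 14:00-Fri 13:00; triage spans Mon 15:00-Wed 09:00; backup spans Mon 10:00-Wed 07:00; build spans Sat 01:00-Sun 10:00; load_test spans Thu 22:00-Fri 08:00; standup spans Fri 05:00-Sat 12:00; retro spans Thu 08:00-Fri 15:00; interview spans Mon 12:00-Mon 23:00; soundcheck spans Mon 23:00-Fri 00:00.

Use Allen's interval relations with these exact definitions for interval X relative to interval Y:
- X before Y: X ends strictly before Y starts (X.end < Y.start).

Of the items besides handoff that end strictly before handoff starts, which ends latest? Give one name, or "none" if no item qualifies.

triage

Target handoff = [Wed 14:00, Fri 13:00].
backup [Mon 10:00, Wed 07:00] → before → candidate.
build [Sat 01:00, Sun 10:00] → after → excluded.
interview [Mon 12:00, Mon 23:00] → before → candidate.
load_test [Thu 22:00, Fri 08:00] → during → excluded.
retro [Thu 08:00, Fri 15:00] → overlapped-by → excluded.
soundcheck [Mon 23:00, Fri 00:00] → overlaps → excluded.
standup [Fri 05:00, Sat 12:00] → overlapped-by → excluded.
triage [Mon 15:00, Wed 09:00] → before → candidate.
Among candidates, latest end is Wed 09:00 → triage.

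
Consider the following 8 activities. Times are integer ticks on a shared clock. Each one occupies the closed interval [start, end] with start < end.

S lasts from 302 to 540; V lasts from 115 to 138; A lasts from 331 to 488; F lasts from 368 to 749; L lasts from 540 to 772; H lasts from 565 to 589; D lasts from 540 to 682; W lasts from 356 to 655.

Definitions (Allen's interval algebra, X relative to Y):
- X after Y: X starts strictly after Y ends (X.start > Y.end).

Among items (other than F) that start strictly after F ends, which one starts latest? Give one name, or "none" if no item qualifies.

Target F = [368, 749].
A [331, 488] → overlaps → excluded.
D [540, 682] → during → excluded.
H [565, 589] → during → excluded.
L [540, 772] → overlapped-by → excluded.
S [302, 540] → overlaps → excluded.
V [115, 138] → before → excluded.
W [356, 655] → overlaps → excluded.
No candidates → none.

none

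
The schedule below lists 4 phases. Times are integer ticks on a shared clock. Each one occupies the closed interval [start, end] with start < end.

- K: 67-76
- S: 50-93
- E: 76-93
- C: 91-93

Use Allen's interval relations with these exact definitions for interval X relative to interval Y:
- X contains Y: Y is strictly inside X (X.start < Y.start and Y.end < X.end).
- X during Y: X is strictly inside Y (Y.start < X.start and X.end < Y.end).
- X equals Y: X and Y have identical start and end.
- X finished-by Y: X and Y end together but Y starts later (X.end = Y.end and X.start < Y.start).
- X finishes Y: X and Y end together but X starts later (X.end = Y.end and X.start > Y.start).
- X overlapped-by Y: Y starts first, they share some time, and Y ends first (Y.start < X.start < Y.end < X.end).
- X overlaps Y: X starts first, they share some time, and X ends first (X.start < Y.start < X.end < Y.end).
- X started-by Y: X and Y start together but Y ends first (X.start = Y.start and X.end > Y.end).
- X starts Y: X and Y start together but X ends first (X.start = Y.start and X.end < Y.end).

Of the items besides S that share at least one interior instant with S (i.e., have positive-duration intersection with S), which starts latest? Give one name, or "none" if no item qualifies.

C

Target S = [50, 93].
C [91, 93] → finishes → candidate.
E [76, 93] → finishes → candidate.
K [67, 76] → during → candidate.
Among candidates, latest start is 91 → C.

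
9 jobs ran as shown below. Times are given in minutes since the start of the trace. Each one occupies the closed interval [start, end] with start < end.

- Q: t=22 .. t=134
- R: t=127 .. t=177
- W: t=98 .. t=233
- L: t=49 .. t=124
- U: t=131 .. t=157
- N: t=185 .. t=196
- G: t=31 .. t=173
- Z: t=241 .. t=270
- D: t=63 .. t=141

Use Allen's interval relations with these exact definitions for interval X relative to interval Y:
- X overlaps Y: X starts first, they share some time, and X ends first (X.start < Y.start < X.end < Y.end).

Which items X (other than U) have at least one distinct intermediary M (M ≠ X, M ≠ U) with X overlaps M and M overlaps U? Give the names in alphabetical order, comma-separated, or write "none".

L, Q

Target U = [t=131, t=157].
Intermediaries M with M overlaps U: D, Q.
Via D — items with X overlaps D: L, Q.
Via Q — items with X overlaps Q: none.
Union: L, Q.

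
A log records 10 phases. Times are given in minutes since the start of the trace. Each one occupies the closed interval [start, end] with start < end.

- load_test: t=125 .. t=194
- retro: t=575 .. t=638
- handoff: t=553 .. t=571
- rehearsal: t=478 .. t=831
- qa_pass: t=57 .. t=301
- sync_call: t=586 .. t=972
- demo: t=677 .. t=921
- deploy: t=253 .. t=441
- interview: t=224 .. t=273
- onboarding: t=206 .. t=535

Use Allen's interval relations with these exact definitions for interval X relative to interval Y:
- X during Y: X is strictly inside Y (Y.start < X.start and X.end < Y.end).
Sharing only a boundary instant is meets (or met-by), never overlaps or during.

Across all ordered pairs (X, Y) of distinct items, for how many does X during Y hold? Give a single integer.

Checking all 90 ordered pairs for relation 'during'; matching pairs in alphabetical order:
(demo, sync_call): demo during sync_call ✓
(deploy, onboarding): deploy during onboarding ✓
(handoff, rehearsal): handoff during rehearsal ✓
(interview, onboarding): interview during onboarding ✓
(interview, qa_pass): interview during qa_pass ✓
(load_test, qa_pass): load_test during qa_pass ✓
(retro, rehearsal): retro during rehearsal ✓
Count: 7.

7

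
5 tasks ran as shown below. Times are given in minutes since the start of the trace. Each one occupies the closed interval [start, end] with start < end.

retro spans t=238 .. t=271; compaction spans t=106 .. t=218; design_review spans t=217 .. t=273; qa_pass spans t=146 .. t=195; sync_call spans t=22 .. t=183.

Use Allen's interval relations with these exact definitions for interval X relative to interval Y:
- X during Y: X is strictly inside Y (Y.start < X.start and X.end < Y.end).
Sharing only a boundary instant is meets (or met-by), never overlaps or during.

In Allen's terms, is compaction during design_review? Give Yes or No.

compaction = [t=106, t=218], design_review = [t=217, t=273].
Actual relation of compaction to design_review: overlaps.
Asked whether 'during' holds → No.

No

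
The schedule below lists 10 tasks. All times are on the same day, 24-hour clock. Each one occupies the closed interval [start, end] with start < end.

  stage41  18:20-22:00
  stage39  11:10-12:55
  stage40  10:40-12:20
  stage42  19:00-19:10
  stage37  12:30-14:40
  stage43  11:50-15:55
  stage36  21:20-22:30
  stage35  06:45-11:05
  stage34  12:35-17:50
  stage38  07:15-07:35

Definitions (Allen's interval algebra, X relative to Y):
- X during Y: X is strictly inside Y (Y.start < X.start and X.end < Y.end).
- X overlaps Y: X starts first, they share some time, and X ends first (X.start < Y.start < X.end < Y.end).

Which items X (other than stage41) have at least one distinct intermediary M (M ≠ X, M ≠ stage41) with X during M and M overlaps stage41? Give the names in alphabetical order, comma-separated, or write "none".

Target stage41 = [18:20, 22:00].
Intermediaries M with M overlaps stage41: none.
Union: none.

none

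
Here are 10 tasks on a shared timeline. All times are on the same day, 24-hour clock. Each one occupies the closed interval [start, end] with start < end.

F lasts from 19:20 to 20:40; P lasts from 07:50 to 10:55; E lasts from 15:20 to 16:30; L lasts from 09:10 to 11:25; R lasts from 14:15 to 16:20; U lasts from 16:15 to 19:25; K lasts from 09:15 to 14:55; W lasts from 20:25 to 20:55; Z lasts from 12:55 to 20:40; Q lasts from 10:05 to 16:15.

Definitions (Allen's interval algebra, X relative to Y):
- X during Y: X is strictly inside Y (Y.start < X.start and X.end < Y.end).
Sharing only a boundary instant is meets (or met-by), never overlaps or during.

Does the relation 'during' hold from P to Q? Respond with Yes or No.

No

P = [07:50, 10:55], Q = [10:05, 16:15].
Actual relation of P to Q: overlaps.
Asked whether 'during' holds → No.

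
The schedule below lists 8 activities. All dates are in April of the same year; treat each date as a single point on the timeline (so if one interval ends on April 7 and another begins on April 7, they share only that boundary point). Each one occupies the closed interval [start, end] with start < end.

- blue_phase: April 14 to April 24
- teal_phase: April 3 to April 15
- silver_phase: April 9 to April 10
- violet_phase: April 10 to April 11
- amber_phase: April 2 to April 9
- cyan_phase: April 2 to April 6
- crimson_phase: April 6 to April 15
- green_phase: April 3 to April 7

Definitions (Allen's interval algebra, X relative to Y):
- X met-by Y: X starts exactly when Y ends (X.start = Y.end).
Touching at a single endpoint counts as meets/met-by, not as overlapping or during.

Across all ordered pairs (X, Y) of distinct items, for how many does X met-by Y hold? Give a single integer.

3

Checking all 56 ordered pairs for relation 'met-by'; matching pairs in alphabetical order:
(crimson_phase, cyan_phase): crimson_phase met-by cyan_phase ✓
(silver_phase, amber_phase): silver_phase met-by amber_phase ✓
(violet_phase, silver_phase): violet_phase met-by silver_phase ✓
Count: 3.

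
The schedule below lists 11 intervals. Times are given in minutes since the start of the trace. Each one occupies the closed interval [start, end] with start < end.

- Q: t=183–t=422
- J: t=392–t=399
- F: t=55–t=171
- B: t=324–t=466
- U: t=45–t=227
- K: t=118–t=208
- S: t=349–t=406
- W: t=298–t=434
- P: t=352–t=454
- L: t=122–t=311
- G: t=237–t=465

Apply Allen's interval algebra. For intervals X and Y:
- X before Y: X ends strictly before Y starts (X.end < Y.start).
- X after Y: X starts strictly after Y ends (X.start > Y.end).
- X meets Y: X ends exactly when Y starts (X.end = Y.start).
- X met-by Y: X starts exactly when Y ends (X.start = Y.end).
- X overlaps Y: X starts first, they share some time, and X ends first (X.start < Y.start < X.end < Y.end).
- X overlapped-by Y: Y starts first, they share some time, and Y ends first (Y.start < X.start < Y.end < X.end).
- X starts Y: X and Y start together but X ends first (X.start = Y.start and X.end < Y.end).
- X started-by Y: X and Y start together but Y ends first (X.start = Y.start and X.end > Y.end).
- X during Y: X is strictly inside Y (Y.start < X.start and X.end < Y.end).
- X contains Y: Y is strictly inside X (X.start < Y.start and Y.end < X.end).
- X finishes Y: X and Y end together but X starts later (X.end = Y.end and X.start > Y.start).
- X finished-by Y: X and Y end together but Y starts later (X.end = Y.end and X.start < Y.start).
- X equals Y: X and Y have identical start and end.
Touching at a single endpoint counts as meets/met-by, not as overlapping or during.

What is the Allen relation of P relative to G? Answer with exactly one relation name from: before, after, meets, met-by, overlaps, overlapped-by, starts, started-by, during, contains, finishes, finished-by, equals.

P = [t=352, t=454]; G = [t=237, t=465].
Compare endpoints: P.start > G.start, P.start < G.end, P.end > G.start, P.end < G.end.
That pattern is 'during'.

during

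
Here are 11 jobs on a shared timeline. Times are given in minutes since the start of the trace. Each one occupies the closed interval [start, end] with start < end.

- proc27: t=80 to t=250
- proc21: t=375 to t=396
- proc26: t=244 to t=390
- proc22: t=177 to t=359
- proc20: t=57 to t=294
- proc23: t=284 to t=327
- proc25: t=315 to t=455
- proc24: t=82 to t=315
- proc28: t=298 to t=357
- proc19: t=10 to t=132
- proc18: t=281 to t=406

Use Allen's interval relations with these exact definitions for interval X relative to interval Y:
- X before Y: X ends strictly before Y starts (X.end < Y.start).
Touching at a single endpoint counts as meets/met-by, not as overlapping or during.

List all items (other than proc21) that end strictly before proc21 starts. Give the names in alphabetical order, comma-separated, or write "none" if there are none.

Target proc21 = [t=375, t=396].
proc18 [t=281, t=406] → contains → no.
proc19 [t=10, t=132] → before → yes.
proc20 [t=57, t=294] → before → yes.
proc22 [t=177, t=359] → before → yes.
proc23 [t=284, t=327] → before → yes.
proc24 [t=82, t=315] → before → yes.
proc25 [t=315, t=455] → contains → no.
proc26 [t=244, t=390] → overlaps → no.
proc27 [t=80, t=250] → before → yes.
proc28 [t=298, t=357] → before → yes.
Result: proc19, proc20, proc22, proc23, proc24, proc27, proc28.

proc19, proc20, proc22, proc23, proc24, proc27, proc28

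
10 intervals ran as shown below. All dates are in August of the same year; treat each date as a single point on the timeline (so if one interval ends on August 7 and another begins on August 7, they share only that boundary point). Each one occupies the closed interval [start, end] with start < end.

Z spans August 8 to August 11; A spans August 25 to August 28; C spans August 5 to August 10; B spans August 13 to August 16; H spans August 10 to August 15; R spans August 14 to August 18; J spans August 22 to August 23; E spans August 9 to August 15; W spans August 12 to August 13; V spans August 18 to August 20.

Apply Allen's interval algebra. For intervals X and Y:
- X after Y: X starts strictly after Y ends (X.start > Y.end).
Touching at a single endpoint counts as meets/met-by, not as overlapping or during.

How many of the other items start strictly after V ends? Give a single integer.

2

Target V = [August 18, August 20].
A [August 25, August 28] → after → counts.
B [August 13, August 16] → before → no.
C [August 5, August 10] → before → no.
E [August 9, August 15] → before → no.
H [August 10, August 15] → before → no.
J [August 22, August 23] → after → counts.
R [August 14, August 18] → meets → no.
W [August 12, August 13] → before → no.
Z [August 8, August 11] → before → no.
Total: 2.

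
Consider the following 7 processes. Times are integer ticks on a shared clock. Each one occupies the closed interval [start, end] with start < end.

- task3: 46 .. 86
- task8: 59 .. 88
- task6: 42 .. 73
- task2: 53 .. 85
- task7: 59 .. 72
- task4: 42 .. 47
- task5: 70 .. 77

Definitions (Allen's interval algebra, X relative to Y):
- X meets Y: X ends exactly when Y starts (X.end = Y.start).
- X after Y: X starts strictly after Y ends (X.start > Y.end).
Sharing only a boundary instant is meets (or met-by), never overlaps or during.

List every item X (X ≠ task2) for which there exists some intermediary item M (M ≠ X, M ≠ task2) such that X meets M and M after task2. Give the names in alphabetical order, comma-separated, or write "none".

Target task2 = [53, 85].
Intermediaries M with M after task2: none.
Union: none.

none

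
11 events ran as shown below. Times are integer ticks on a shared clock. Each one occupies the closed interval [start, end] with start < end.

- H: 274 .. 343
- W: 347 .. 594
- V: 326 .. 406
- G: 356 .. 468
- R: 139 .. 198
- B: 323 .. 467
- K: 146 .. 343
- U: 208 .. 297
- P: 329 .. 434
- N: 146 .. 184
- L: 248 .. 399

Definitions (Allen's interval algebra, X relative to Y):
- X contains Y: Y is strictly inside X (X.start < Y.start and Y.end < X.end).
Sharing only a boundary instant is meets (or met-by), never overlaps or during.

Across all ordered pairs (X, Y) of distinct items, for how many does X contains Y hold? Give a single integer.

6

Checking all 110 ordered pairs for relation 'contains'; matching pairs in alphabetical order:
(B, P): B contains P ✓
(B, V): B contains V ✓
(K, U): K contains U ✓
(L, H): L contains H ✓
(R, N): R contains N ✓
(W, G): W contains G ✓
Count: 6.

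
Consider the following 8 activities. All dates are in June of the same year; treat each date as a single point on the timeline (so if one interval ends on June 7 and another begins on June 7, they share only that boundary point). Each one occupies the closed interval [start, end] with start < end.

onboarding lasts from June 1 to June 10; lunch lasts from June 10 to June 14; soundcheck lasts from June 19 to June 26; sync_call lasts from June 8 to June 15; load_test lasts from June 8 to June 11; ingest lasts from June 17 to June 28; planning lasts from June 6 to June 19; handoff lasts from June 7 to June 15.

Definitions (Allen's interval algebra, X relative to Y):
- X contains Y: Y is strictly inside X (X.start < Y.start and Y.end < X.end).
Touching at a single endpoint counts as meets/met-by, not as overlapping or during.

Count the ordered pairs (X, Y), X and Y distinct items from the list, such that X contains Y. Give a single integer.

8

Checking all 56 ordered pairs for relation 'contains'; matching pairs in alphabetical order:
(handoff, load_test): handoff contains load_test ✓
(handoff, lunch): handoff contains lunch ✓
(ingest, soundcheck): ingest contains soundcheck ✓
(planning, handoff): planning contains handoff ✓
(planning, load_test): planning contains load_test ✓
(planning, lunch): planning contains lunch ✓
(planning, sync_call): planning contains sync_call ✓
(sync_call, lunch): sync_call contains lunch ✓
Count: 8.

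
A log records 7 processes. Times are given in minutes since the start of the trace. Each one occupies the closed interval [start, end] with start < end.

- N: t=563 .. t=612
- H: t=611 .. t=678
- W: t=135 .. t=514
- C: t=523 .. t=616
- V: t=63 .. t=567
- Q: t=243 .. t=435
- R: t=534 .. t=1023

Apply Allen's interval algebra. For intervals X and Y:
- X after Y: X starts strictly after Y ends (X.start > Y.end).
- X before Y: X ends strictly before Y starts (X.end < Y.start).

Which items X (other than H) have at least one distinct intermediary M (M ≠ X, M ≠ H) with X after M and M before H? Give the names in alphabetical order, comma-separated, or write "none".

C, N, R

Target H = [t=611, t=678].
Intermediaries M with M before H: Q, V, W.
Via Q — items with X after Q: C, N, R.
Via V — items with X after V: none.
Via W — items with X after W: C, N, R.
Union: C, N, R.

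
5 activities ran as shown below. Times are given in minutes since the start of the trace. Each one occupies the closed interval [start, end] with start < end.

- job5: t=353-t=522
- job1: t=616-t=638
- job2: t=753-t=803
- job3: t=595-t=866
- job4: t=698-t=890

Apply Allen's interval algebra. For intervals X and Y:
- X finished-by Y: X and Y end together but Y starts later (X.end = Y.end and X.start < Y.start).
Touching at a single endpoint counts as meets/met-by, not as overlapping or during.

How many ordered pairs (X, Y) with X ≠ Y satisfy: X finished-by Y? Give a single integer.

0

Checking all 20 ordered pairs for relation 'finished-by'; matching pairs in alphabetical order:
No pair satisfies it.
Count: 0.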